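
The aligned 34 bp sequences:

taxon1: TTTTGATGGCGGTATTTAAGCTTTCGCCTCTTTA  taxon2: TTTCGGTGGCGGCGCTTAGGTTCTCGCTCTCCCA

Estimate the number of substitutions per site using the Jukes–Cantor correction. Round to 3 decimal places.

0.597

The sequences differ at 14 of 34 sites, so p = 14/34 ≈ 0.411765.
d = −(3/4) ln(1 − 4p/3) = −0.75 ln(1 − 0.54902) = −0.75 ln(0.45098)
  = −0.75 × (-0.796332) = 0.597249 substitutions/site.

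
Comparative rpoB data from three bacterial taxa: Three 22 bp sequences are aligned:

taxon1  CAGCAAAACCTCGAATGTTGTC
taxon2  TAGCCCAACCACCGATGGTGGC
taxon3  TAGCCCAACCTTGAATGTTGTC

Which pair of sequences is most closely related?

taxon1 and taxon3

taxon1–taxon2: 8/22 differ, p = 0.364, d = 0.497.
taxon1–taxon3: 4/22 differ, p = 0.182, d = 0.208.
taxon2–taxon3: 6/22 differ, p = 0.273, d = 0.339.
The smallest distance is between taxon1 and taxon3.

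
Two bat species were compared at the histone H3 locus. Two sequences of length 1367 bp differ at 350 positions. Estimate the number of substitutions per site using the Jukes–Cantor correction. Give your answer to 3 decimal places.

0.313

p = 350/1367 ≈ 0.256035.
d = −(3/4) ln(1 − 4p/3) = −0.75 ln(1 − 0.34138) = −0.75 ln(0.65862)
  = −0.75 × (-0.417609) = 0.313207 substitutions/site.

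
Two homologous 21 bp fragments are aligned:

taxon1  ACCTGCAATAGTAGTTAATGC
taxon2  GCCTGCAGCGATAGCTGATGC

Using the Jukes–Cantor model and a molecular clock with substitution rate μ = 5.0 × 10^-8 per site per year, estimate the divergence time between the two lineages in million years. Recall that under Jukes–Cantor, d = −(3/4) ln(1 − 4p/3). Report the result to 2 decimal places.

4.41

The sequences differ at 7 of 21 sites (1, 8, 9, 10, 11, 15, 17), so p = 7/21 ≈ 0.333333.
d = −(3/4) ln(1 − 4p/3) = −0.75 ln(1 − 0.444444) = −0.75 ln(0.555556)
  = −0.75 × (-0.587786) = 0.440840 substitutions/site.
Under a molecular clock d = 2μt, so t = d/(2μ) = 0.440840 / (2 × 5.0 × 10^-8) = 4.41 million years.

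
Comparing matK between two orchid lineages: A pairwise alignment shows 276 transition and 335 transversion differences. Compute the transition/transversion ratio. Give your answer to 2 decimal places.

0.82

R = 276/335 = 0.823880… ≈ 0.82 (to 2 d.p.).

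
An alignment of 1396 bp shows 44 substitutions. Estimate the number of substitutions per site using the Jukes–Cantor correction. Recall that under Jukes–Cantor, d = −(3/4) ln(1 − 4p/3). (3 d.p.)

0.032

p = 44/1396 ≈ 0.031519.
d = −(3/4) ln(1 − 4p/3) = −0.75 ln(1 − 0.042025) = −0.75 ln(0.957975)
  = −0.75 × (-0.042934) = 0.032201 substitutions/site.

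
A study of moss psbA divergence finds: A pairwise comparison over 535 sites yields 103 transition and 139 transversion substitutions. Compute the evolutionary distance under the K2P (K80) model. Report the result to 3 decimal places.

0.701

P = 103/535 ≈ 0.192523 and Q = 139/535 ≈ 0.259813.
Under the Kimura two-parameter model, d = −½ ln(1 − 2P − Q) − ¼ ln(1 − 2Q).
1 − 2P − Q = 0.355141, giving −½ ln(0.355141) = 0.517620.
1 − 2Q = 0.480374, giving −¼ ln(0.480374) = 0.183298.
d = 0.517620 + 0.183298 = 0.700918.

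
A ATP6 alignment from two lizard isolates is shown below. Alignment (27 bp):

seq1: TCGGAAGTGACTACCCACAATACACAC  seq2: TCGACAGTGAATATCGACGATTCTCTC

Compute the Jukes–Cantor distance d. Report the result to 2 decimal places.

The sequences differ at 9 of 27 sites (4, 5, 11, 14, 16, 19, 22, 24, 26), so p = 9/27 ≈ 0.333333.
d = −(3/4) ln(1 − 4p/3) = −0.75 ln(1 − 0.444444) = −0.75 ln(0.555556)
  = −0.75 × (-0.587786) = 0.440840 substitutions/site.

0.44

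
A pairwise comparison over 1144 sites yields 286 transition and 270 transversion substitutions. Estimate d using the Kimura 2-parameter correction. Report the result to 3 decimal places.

P = 286/1144 = 0.25 and Q = 270/1144 ≈ 0.236014.
Under the Kimura two-parameter model, d = −½ ln(1 − 2P − Q) − ¼ ln(1 − 2Q).
1 − 2P − Q = 0.263986, giving −½ ln(0.263986) = 0.665930.
1 − 2Q = 0.527972, giving −¼ ln(0.527972) = 0.159678.
d = 0.665930 + 0.159678 = 0.825608.

0.826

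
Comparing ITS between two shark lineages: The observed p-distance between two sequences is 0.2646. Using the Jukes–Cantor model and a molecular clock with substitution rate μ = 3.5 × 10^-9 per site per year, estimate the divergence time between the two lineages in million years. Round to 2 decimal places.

d = −(3/4) ln(1 − 4p/3) = −0.75 ln(1 − 0.3528) = −0.75 ln(0.6472)
  = −0.75 × (-0.435100) = 0.326325 substitutions/site.
Under a molecular clock d = 2μt, so t = d/(2μ) = 0.326325 / (2 × 3.5 × 10^-9) = 46.62 million years.

46.62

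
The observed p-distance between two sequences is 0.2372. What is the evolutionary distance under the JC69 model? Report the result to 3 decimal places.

0.285

d = −(3/4) ln(1 − 4p/3) = −0.75 ln(1 − 0.316267) = −0.75 ln(0.683733)
  = −0.75 × (-0.380188) = 0.285141 substitutions/site.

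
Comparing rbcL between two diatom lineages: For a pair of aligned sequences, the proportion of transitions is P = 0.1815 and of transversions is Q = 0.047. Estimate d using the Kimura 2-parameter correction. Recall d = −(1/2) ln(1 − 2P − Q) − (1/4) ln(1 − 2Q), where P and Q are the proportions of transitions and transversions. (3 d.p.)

0.288

Under the Kimura two-parameter model, d = −½ ln(1 − 2P − Q) − ¼ ln(1 − 2Q).
1 − 2P − Q = 0.59, giving −½ ln(0.59) = 0.263816.
1 − 2Q = 0.906, giving −¼ ln(0.906) = 0.024679.
d = 0.263816 + 0.024679 = 0.288495.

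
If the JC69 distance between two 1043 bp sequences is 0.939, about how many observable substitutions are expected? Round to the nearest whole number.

559

Invert JC69: p = (3/4)(1 − e^(−4d/3)) = 0.75 × (1 − e^(-1.252)) = 0.75 × (1 − 0.285932) = 0.535551.
Expected differing sites = pL ≈ 0.535551 × 1043 = 558.579693 ≈ 559.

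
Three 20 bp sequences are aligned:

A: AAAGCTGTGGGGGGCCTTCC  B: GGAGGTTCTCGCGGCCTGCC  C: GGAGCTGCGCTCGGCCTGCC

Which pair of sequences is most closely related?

B and C

A–B: 9/20 differ, p = 0.450, d = 0.687.
A–C: 7/20 differ, p = 0.350, d = 0.471.
B–C: 4/20 differ, p = 0.200, d = 0.233.
The smallest distance is between B and C.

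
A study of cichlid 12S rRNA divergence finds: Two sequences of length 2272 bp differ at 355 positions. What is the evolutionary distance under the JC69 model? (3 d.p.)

p = 355/2272 = 0.15625.
d = −(3/4) ln(1 − 4p/3) = −0.75 ln(1 − 0.208333) = −0.75 ln(0.791667)
  = −0.75 × (-0.233614) = 0.175211 substitutions/site.

0.175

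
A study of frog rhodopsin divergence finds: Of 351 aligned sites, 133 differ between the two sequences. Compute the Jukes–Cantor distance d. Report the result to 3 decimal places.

0.528

p = 133/351 ≈ 0.378917.
d = −(3/4) ln(1 − 4p/3) = −0.75 ln(1 − 0.505223) = −0.75 ln(0.494777)
  = −0.75 × (-0.703648) = 0.527736 substitutions/site.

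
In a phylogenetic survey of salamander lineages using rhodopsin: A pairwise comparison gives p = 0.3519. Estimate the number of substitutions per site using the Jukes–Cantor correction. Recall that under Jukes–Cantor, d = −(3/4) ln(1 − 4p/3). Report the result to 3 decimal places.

d = −(3/4) ln(1 − 4p/3) = −0.75 ln(1 − 0.4692) = −0.75 ln(0.5308)
  = −0.75 × (-0.633370) = 0.475028 substitutions/site.

0.475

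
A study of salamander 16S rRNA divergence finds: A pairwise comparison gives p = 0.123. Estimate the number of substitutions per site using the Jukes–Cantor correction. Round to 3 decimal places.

d = −(3/4) ln(1 − 4p/3) = −0.75 ln(1 − 0.164) = −0.75 ln(0.836)
  = −0.75 × (-0.179127) = 0.134345 substitutions/site.

0.134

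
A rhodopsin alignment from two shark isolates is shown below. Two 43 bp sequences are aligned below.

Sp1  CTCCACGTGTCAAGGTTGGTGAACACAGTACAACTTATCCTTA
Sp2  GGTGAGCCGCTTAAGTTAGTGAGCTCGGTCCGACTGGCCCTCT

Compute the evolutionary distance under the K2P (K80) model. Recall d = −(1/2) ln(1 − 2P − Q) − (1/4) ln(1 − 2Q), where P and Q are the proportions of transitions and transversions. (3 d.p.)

Of 43 sites, 12 differences are transitions and 10 are transversions, so P = 12/43 ≈ 0.27907 and Q = 10/43 ≈ 0.232558.
Under the Kimura two-parameter model, d = −½ ln(1 − 2P − Q) − ¼ ln(1 − 2Q).
1 − 2P − Q = 0.209302, giving −½ ln(0.209302) = 0.781989.
1 − 2Q = 0.534884, giving −¼ ln(0.534884) = 0.156426.
d = 0.781989 + 0.156426 = 0.938415.

0.938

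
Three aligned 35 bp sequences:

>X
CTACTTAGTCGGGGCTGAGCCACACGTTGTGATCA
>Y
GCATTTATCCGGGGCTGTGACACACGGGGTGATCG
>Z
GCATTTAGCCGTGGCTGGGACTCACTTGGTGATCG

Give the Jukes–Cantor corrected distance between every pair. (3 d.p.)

d(X,Y) = 0.360, d(X,Z) = 0.407, d(Y,Z) = 0.195

X–Y: 10/35 sites differ → p ≈ 0.285714, d = −0.75 ln(1 − 0.380952) = 0.359679 ≈ 0.360.
X–Z: 11/35 sites differ → p ≈ 0.314286, d = −0.75 ln(1 − 0.419048) = 0.407315 ≈ 0.407.
Y–Z: 6/35 sites differ → p ≈ 0.171429, d = −0.75 ln(1 − 0.228572) = 0.194634 ≈ 0.195.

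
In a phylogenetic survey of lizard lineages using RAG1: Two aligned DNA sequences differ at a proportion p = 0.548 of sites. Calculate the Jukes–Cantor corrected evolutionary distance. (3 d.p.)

d = −(3/4) ln(1 − 4p/3) = −0.75 ln(1 − 0.730667) = −0.75 ln(0.269333)
  = −0.75 × (-1.311807) = 0.983855 substitutions/site.

0.984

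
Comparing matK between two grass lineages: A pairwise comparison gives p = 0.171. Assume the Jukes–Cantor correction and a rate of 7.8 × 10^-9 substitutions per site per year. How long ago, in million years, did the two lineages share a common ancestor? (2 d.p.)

d = −(3/4) ln(1 − 4p/3) = −0.75 ln(1 − 0.228) = −0.75 ln(0.772)
  = −0.75 × (-0.258771) = 0.194078 substitutions/site.
Under a molecular clock d = 2μt, so t = d/(2μ) = 0.194078 / (2 × 7.8 × 10^-9) = 12.44 million years.

12.44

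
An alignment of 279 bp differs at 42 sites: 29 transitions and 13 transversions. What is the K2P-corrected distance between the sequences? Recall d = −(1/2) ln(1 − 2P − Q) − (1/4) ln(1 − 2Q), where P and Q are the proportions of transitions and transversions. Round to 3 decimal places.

0.171

P = 29/279 ≈ 0.103943 and Q = 13/279 ≈ 0.046595.
Under the Kimura two-parameter model, d = −½ ln(1 − 2P − Q) − ¼ ln(1 − 2Q).
1 − 2P − Q = 0.745519, giving −½ ln(0.745519) = 0.146837.
1 − 2Q = 0.90681, giving −¼ ln(0.90681) = 0.024456.
d = 0.146837 + 0.024456 = 0.171293.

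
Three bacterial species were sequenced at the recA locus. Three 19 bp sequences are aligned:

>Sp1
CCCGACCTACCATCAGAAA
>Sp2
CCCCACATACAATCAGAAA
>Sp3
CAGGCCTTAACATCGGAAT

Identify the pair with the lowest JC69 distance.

Sp1 and Sp2

Sp1–Sp2: 3/19 differ, p = 0.158, d = 0.177.
Sp1–Sp3: 7/19 differ, p = 0.368, d = 0.507.
Sp2–Sp3: 9/19 differ, p = 0.474, d = 0.749.
The smallest distance is between Sp1 and Sp2.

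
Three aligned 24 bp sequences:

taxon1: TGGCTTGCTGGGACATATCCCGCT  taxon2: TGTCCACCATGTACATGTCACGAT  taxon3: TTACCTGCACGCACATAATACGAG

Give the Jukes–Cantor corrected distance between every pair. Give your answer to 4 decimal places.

d(taxon1,taxon2) = 0.6082, d(taxon1,taxon3) = 0.7083, d(taxon2,taxon3) = 0.6082

taxon1–taxon2: 10/24 sites differ → p ≈ 0.416667, d = −0.75 ln(1 − 0.555556) = 0.608198 ≈ 0.6082.
taxon1–taxon3: 11/24 sites differ → p ≈ 0.458333, d = −0.75 ln(1 − 0.611111) = 0.708346 ≈ 0.7083.
taxon2–taxon3: 10/24 sites differ → p ≈ 0.416667, d = −0.75 ln(1 − 0.555556) = 0.608198 ≈ 0.6082.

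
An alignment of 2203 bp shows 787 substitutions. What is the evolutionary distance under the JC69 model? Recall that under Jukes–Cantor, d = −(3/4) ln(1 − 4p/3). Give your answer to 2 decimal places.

0.49

p = 787/2203 ≈ 0.35724.
d = −(3/4) ln(1 − 4p/3) = −0.75 ln(1 − 0.47632) = −0.75 ln(0.52368)
  = −0.75 × (-0.646874) = 0.485156 substitutions/site.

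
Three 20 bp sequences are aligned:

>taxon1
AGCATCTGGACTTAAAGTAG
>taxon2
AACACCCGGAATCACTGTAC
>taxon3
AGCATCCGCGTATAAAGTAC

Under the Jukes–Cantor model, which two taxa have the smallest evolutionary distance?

taxon1 and taxon3

taxon1–taxon2: 8/20 differ, p = 0.400, d = 0.572.
taxon1–taxon3: 6/20 differ, p = 0.300, d = 0.383.
taxon2–taxon3: 9/20 differ, p = 0.450, d = 0.687.
The smallest distance is between taxon1 and taxon3.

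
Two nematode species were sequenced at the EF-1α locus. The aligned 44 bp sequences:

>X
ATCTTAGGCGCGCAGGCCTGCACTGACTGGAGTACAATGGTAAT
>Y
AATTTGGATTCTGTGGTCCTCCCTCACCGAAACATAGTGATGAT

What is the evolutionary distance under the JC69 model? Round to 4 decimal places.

0.8240

The sequences differ at 22 of 44 sites, so p = 22/44 = 0.5.
d = −(3/4) ln(1 − 4p/3) = −0.75 ln(1 − 0.666667) = −0.75 ln(0.333333)
  = −0.75 × (-1.098613) = 0.823960 substitutions/site.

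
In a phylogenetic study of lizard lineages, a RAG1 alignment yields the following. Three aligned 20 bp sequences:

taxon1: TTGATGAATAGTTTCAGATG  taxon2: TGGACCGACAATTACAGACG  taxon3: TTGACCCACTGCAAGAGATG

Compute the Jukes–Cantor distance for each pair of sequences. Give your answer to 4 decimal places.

taxon1–taxon2: 8/20 sites differ → p = 0.4, d = −0.75 ln(1 − 0.533333) = 0.571605 ≈ 0.5716.
taxon1–taxon3: 9/20 sites differ → p = 0.45, d = −0.75 ln(1 − 0.6) = 0.687218 ≈ 0.6872.
taxon2–taxon3: 8/20 sites differ → p = 0.4, d = −0.75 ln(1 − 0.533333) = 0.571605 ≈ 0.5716.

d(taxon1,taxon2) = 0.5716, d(taxon1,taxon3) = 0.6872, d(taxon2,taxon3) = 0.5716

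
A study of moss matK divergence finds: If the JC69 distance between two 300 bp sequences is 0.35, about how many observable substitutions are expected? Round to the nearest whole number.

Invert JC69: p = (3/4)(1 − e^(−4d/3)) = 0.75 × (1 − e^(-0.466667)) = 0.75 × (1 − 0.627089) = 0.279683.
Expected differing sites = pL ≈ 0.279683 × 300 = 83.9049 ≈ 84.

84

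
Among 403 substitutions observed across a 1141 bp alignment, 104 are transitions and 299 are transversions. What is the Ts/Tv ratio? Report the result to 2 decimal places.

R = 104/299 = 0.347826… ≈ 0.35 (to 2 d.p.).

0.35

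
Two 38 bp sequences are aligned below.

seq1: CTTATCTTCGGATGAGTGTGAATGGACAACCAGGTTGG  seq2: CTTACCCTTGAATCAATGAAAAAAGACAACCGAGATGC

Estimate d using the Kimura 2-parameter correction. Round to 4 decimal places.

0.5411

Of 38 sites, 9 differences are transitions and 5 are transversions, so P = 9/38 ≈ 0.236842 and Q = 5/38 ≈ 0.131579.
Under the Kimura two-parameter model, d = −½ ln(1 − 2P − Q) − ¼ ln(1 − 2Q).
1 − 2P − Q = 0.394737, giving −½ ln(0.394737) = 0.464768.
1 − 2Q = 0.736842, giving −¼ ln(0.736842) = 0.076345.
d = 0.464768 + 0.076345 = 0.541113.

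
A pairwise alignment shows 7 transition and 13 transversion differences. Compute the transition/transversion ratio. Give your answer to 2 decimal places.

R = 7/13 = 0.538461… ≈ 0.54 (to 2 d.p.).

0.54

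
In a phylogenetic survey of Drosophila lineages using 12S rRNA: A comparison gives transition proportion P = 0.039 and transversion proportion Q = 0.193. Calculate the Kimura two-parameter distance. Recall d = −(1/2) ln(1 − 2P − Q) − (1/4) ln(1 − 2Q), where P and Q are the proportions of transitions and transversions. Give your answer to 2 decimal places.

0.28

Under the Kimura two-parameter model, d = −½ ln(1 − 2P − Q) − ¼ ln(1 − 2Q).
1 − 2P − Q = 0.729, giving −½ ln(0.729) = 0.158041.
1 − 2Q = 0.614, giving −¼ ln(0.614) = 0.121940.
d = 0.158041 + 0.121940 = 0.279981.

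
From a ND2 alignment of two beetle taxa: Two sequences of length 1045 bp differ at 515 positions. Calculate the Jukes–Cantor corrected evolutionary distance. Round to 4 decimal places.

0.8027

p = 515/1045 ≈ 0.492823.
d = −(3/4) ln(1 − 4p/3) = −0.75 ln(1 − 0.657097) = −0.75 ln(0.342903)
  = −0.75 × (-1.070308) = 0.802731 substitutions/site.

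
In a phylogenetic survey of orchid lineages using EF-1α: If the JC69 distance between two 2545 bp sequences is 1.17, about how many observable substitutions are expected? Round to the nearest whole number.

1508

Invert JC69: p = (3/4)(1 − e^(−4d/3)) = 0.75 × (1 − e^(-1.56)) = 0.75 × (1 − 0.210136) = 0.592398.
Expected differing sites = pL ≈ 0.592398 × 2545 = 1507.65291 ≈ 1508.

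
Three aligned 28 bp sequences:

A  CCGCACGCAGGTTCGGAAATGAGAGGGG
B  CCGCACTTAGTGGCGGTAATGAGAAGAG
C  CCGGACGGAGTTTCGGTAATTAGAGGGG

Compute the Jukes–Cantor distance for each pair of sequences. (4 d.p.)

A–B: 8/28 sites differ → p ≈ 0.285714, d = −0.75 ln(1 − 0.380952) = 0.359679 ≈ 0.3597.
A–C: 5/28 sites differ → p ≈ 0.178571, d = −0.75 ln(1 − 0.238095) = 0.203950 ≈ 0.2040.
B–C: 8/28 sites differ → p ≈ 0.285714, d = −0.75 ln(1 − 0.380952) = 0.359679 ≈ 0.3597.

d(A,B) = 0.3597, d(A,C) = 0.2040, d(B,C) = 0.3597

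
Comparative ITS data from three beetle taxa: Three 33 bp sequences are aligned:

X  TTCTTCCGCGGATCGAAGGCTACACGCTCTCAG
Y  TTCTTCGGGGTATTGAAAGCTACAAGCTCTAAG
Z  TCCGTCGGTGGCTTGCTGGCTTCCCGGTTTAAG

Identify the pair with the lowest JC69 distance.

X and Y

X–Y: 7/33 differ, p = 0.212, d = 0.249.
X–Z: 13/33 differ, p = 0.394, d = 0.559.
Y–Z: 13/33 differ, p = 0.394, d = 0.559.
The smallest distance is between X and Y.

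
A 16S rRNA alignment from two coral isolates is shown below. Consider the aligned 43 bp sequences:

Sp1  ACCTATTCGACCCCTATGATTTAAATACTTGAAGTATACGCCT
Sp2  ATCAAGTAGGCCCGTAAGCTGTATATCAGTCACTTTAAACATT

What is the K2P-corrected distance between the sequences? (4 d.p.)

Of 43 sites, 3 differences are transitions and 19 are transversions, so P = 3/43 ≈ 0.069767 and Q = 19/43 ≈ 0.44186.
Under the Kimura two-parameter model, d = −½ ln(1 − 2P − Q) − ¼ ln(1 − 2Q).
1 − 2P − Q = 0.418606, giving −½ ln(0.418606) = 0.435413.
1 − 2Q = 0.11628, giving −¼ ln(0.11628) = 0.537939.
d = 0.435413 + 0.537939 = 0.973352.

0.9734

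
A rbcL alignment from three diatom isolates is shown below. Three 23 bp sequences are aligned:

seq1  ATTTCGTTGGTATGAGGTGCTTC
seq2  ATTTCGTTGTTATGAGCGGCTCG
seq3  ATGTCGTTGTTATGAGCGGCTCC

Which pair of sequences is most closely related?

seq2 and seq3

seq1–seq2: 5/23 differ, p = 0.217, d = 0.257.
seq1–seq3: 5/23 differ, p = 0.217, d = 0.257.
seq2–seq3: 2/23 differ, p = 0.087, d = 0.092.
The smallest distance is between seq2 and seq3.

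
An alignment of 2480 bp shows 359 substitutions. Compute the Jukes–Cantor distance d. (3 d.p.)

p = 359/2480 ≈ 0.144758.
d = −(3/4) ln(1 − 4p/3) = −0.75 ln(1 − 0.193011) = −0.75 ln(0.806989)
  = −0.75 × (-0.214445) = 0.160834 substitutions/site.

0.161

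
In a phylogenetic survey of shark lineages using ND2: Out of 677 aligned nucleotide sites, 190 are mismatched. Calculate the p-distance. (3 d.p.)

0.281

p = 190/677 = 0.280649… ≈ 0.281 (to 3 d.p.).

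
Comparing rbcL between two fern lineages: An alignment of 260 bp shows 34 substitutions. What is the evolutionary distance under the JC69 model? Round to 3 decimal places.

p = 34/260 ≈ 0.130769.
d = −(3/4) ln(1 − 4p/3) = −0.75 ln(1 − 0.174359) = −0.75 ln(0.825641)
  = −0.75 × (-0.191595) = 0.143696 substitutions/site.

0.144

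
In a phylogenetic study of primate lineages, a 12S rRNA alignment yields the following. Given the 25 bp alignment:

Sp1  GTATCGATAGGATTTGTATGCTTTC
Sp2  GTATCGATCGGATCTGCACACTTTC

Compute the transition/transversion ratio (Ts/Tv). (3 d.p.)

Transitions are A↔G and C↔T; transversions are all other mismatches.
Transitions: 4. Transversions: 1.
R = 4/1 = 4.000.

4.000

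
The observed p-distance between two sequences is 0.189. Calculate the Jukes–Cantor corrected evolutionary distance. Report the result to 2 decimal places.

d = −(3/4) ln(1 − 4p/3) = −0.75 ln(1 − 0.252) = −0.75 ln(0.748)
  = −0.75 × (-0.290352) = 0.217764 substitutions/site.

0.22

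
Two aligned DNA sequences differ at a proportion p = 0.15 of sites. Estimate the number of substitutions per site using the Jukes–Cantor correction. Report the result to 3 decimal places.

d = −(3/4) ln(1 − 4p/3) = −0.75 ln(1 − 0.2) = −0.75 ln(0.8)
  = −0.75 × (-0.223144) = 0.167358 substitutions/site.

0.167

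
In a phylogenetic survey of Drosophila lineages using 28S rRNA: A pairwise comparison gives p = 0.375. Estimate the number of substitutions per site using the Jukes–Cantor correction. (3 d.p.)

d = −(3/4) ln(1 − 4p/3) = −0.75 ln(1 − 0.5) = −0.75 ln(0.5)
  = −0.75 × (-0.693147) = 0.519860 substitutions/site.

0.520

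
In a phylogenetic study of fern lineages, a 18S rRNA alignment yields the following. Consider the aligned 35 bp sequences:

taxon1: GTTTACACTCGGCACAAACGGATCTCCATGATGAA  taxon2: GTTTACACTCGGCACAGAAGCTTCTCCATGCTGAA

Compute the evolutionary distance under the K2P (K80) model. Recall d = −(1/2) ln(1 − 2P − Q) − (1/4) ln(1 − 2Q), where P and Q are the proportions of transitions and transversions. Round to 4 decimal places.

0.1589

Of 35 sites, 1 differences are transitions and 4 are transversions, so P = 1/35 ≈ 0.028571 and Q = 4/35 ≈ 0.114286.
Under the Kimura two-parameter model, d = −½ ln(1 − 2P − Q) − ¼ ln(1 − 2Q).
1 − 2P − Q = 0.828572, giving −½ ln(0.828572) = 0.094026.
1 − 2Q = 0.771428, giving −¼ ln(0.771428) = 0.064878.
d = 0.094026 + 0.064878 = 0.158904.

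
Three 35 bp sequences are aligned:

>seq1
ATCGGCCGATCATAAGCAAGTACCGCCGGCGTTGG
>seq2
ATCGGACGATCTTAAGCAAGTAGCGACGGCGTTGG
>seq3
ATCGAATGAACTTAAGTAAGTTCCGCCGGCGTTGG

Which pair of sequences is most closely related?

seq1–seq2: 4/35 differ, p = 0.114, d = 0.124.
seq1–seq3: 7/35 differ, p = 0.200, d = 0.233.
seq2–seq3: 7/35 differ, p = 0.200, d = 0.233.
The smallest distance is between seq1 and seq2.

seq1 and seq2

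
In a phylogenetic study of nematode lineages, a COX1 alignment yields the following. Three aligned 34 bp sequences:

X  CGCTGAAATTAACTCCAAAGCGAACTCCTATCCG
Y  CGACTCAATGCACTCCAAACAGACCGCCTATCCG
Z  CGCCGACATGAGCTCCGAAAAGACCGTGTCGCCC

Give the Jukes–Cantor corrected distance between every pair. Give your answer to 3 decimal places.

d(X,Y) = 0.373, d(X,Z) = 0.597, d(Y,Z) = 0.535

X–Y: 10/34 sites differ → p ≈ 0.294118, d = −0.75 ln(1 − 0.392157) = 0.373379 ≈ 0.373.
X–Z: 14/34 sites differ → p ≈ 0.411765, d = −0.75 ln(1 − 0.54902) = 0.597249 ≈ 0.597.
Y–Z: 13/34 sites differ → p ≈ 0.382353, d = −0.75 ln(1 − 0.509804) = 0.534712 ≈ 0.535.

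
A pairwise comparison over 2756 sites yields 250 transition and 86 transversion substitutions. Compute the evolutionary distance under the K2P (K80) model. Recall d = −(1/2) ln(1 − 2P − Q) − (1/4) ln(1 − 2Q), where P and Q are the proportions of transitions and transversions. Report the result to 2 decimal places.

0.14

P = 250/2756 ≈ 0.090711 and Q = 86/2756 ≈ 0.031205.
Under the Kimura two-parameter model, d = −½ ln(1 − 2P − Q) − ¼ ln(1 − 2Q).
1 − 2P − Q = 0.787373, giving −½ ln(0.787373) = 0.119527.
1 − 2Q = 0.93759, giving −¼ ln(0.93759) = 0.016111.
d = 0.119527 + 0.016111 = 0.135638.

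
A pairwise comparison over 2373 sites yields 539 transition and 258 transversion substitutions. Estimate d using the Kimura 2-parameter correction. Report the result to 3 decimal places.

P = 539/2373 ≈ 0.227139 and Q = 258/2373 ≈ 0.108723.
Under the Kimura two-parameter model, d = −½ ln(1 − 2P − Q) − ¼ ln(1 − 2Q).
1 − 2P − Q = 0.436999, giving −½ ln(0.436999) = 0.413912.
1 − 2Q = 0.782554, giving −¼ ln(0.782554) = 0.061298.
d = 0.413912 + 0.061298 = 0.475210.

0.475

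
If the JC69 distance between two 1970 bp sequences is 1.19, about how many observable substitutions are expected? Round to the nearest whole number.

Invert JC69: p = (3/4)(1 − e^(−4d/3)) = 0.75 × (1 − e^(-1.586667)) = 0.75 × (1 − 0.204606) = 0.596546.
Expected differing sites = pL ≈ 0.596546 × 1970 = 1175.19562 ≈ 1175.

1175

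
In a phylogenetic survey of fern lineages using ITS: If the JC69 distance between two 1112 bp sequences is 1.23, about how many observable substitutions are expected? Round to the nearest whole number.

Invert JC69: p = (3/4)(1 − e^(−4d/3)) = 0.75 × (1 − e^(-1.64)) = 0.75 × (1 − 0.193980) = 0.604515.
Expected differing sites = pL ≈ 0.604515 × 1112 = 672.22068 ≈ 672.

672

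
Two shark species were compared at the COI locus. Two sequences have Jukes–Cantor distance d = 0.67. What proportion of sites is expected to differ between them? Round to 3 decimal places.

0.443

p = (3/4)(1 − e^(−4d/3)) = 0.75 × (1 − e^(-0.893333)) = 0.75 × (1 − 0.409289) = 0.443033.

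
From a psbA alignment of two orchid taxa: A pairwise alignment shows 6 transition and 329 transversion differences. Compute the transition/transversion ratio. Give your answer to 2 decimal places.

0.02

R = 6/329 = 0.018237… ≈ 0.02 (to 2 d.p.).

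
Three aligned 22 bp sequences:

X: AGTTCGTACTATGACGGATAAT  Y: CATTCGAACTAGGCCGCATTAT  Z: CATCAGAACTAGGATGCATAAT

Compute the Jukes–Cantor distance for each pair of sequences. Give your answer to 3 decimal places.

X–Y: 7/22 sites differ → p ≈ 0.318182, d = −0.75 ln(1 − 0.424243) = 0.414052 ≈ 0.414.
X–Z: 8/22 sites differ → p ≈ 0.363636, d = −0.75 ln(1 − 0.484848) = 0.497470 ≈ 0.497.
Y–Z: 5/22 sites differ → p ≈ 0.227273, d = −0.75 ln(1 − 0.303031) = 0.270761 ≈ 0.271.

d(X,Y) = 0.414, d(X,Z) = 0.497, d(Y,Z) = 0.271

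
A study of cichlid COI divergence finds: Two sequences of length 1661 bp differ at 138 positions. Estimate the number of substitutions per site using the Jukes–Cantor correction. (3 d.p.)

p = 138/1661 ≈ 0.083082.
d = −(3/4) ln(1 − 4p/3) = −0.75 ln(1 − 0.110776) = −0.75 ln(0.889224)
  = −0.75 × (-0.117406) = 0.088055 substitutions/site.

0.088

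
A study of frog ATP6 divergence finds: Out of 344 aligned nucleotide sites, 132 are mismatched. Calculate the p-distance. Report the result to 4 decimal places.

p = 132/344 = 0.383720… ≈ 0.3837 (to 4 d.p.).

0.3837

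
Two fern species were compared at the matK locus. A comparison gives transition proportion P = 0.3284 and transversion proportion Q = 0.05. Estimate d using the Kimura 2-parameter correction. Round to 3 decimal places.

Under the Kimura two-parameter model, d = −½ ln(1 − 2P − Q) − ¼ ln(1 − 2Q).
1 − 2P − Q = 0.2932, giving −½ ln(0.2932) = 0.613450.
1 − 2Q = 0.9, giving −¼ ln(0.9) = 0.026340.
d = 0.613450 + 0.026340 = 0.639790.

0.640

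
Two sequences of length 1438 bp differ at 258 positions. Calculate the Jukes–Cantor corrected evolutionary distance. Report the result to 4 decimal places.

0.2051

p = 258/1438 ≈ 0.179416.
d = −(3/4) ln(1 − 4p/3) = −0.75 ln(1 − 0.239221) = −0.75 ln(0.760779)
  = −0.75 × (-0.273412) = 0.205059 substitutions/site.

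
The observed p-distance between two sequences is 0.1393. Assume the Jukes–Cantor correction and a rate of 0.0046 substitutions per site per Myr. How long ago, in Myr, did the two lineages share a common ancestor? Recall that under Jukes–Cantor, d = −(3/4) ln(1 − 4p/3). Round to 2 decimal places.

d = −(3/4) ln(1 − 4p/3) = −0.75 ln(1 − 0.185733) = −0.75 ln(0.814267)
  = −0.75 × (-0.205467) = 0.154100 substitutions/site.
Under a molecular clock d = 2μt, so t = d/(2μ) = 0.154100 / (2 × 0.0046) = 16.75 Myr.

16.75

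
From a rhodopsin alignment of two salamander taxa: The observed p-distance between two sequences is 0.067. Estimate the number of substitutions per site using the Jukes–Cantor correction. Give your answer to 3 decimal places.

0.070

d = −(3/4) ln(1 − 4p/3) = −0.75 ln(1 − 0.089333) = −0.75 ln(0.910667)
  = −0.75 × (-0.093578) = 0.070184 substitutions/site.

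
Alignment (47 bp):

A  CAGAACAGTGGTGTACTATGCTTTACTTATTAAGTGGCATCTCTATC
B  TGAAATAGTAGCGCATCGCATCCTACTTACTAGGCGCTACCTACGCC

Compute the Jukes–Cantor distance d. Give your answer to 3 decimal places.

0.926

The sequences differ at 25 of 47 sites, so p = 25/47 ≈ 0.531915.
d = −(3/4) ln(1 − 4p/3) = −0.75 ln(1 − 0.70922) = −0.75 ln(0.29078)
  = −0.75 × (-1.235188) = 0.926391 substitutions/site.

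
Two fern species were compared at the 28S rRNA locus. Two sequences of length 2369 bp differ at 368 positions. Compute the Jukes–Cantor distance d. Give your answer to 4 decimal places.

0.1741

p = 368/2369 ≈ 0.15534.
d = −(3/4) ln(1 − 4p/3) = −0.75 ln(1 − 0.20712) = −0.75 ln(0.79288)
  = −0.75 × (-0.232083) = 0.174062 substitutions/site.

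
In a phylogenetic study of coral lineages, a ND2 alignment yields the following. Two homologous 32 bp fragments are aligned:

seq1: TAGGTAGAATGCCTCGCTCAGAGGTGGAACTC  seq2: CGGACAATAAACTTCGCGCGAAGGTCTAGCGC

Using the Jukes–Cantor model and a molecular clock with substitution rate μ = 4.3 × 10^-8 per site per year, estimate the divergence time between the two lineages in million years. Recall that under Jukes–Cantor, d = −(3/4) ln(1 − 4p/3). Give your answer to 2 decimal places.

The sequences differ at 16 of 32 sites, so p = 16/32 = 0.5.
d = −(3/4) ln(1 − 4p/3) = −0.75 ln(1 − 0.666667) = −0.75 ln(0.333333)
  = −0.75 × (-1.098613) = 0.823960 substitutions/site.
Under a molecular clock d = 2μt, so t = d/(2μ) = 0.823960 / (2 × 4.3 × 10^-8) = 9.58 million years.

9.58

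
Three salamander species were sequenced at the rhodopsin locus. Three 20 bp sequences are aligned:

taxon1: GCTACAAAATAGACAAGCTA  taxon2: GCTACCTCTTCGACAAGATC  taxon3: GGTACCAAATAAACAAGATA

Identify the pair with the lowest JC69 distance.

taxon1–taxon2: 7/20 differ, p = 0.350, d = 0.471.
taxon1–taxon3: 4/20 differ, p = 0.200, d = 0.233.
taxon2–taxon3: 7/20 differ, p = 0.350, d = 0.471.
The smallest distance is between taxon1 and taxon3.

taxon1 and taxon3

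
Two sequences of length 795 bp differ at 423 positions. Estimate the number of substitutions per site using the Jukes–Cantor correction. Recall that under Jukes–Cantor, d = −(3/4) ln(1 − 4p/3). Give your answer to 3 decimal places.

p = 423/795 ≈ 0.532075.
d = −(3/4) ln(1 − 4p/3) = −0.75 ln(1 − 0.709433) = −0.75 ln(0.290567)
  = −0.75 × (-1.235921) = 0.926941 substitutions/site.

0.927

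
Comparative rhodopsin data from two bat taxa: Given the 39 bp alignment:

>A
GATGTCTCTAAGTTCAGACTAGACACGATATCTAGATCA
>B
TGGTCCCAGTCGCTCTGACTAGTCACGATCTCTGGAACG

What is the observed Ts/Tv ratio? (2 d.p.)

Transitions are A↔G and C↔T; transversions are all other mismatches.
Transitions: 6. Transversions: 11.
R = 6/11 = 0.545454… ≈ 0.55 (to 2 d.p.).

0.55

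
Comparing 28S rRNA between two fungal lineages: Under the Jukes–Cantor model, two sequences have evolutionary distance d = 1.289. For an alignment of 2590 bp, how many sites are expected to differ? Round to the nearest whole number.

1594

Invert JC69: p = (3/4)(1 − e^(−4d/3)) = 0.75 × (1 − e^(-1.718667)) = 0.75 × (1 − 0.179305) = 0.615521.
Expected differing sites = pL ≈ 0.615521 × 2590 = 1594.19939 ≈ 1594.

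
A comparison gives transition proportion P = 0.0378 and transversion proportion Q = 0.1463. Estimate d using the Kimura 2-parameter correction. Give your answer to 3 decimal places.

0.212

Under the Kimura two-parameter model, d = −½ ln(1 − 2P − Q) − ¼ ln(1 − 2Q).
1 − 2P − Q = 0.7781, giving −½ ln(0.7781) = 0.125450.
1 − 2Q = 0.7074, giving −¼ ln(0.7074) = 0.086540.
d = 0.125450 + 0.086540 = 0.211990.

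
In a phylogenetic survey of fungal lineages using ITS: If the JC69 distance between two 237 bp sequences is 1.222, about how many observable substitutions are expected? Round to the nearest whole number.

Invert JC69: p = (3/4)(1 − e^(−4d/3)) = 0.75 × (1 − e^(-1.629333)) = 0.75 × (1 − 0.196060) = 0.602955.
Expected differing sites = pL ≈ 0.602955 × 237 = 142.900335 ≈ 143.

143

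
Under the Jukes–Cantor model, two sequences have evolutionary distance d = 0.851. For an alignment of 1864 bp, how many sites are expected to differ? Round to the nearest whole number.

949

Invert JC69: p = (3/4)(1 − e^(−4d/3)) = 0.75 × (1 − e^(-1.134667)) = 0.75 × (1 − 0.321529) = 0.508853.
Expected differing sites = pL ≈ 0.508853 × 1864 = 948.501992 ≈ 949.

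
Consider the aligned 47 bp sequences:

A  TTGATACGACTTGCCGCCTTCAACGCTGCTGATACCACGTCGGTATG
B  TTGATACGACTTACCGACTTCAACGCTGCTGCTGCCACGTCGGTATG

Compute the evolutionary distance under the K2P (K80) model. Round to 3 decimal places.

Of 47 sites, 2 differences are transitions and 2 are transversions, so P = 2/47 ≈ 0.042553 and Q = 2/47 ≈ 0.042553.
Under the Kimura two-parameter model, d = −½ ln(1 − 2P − Q) − ¼ ln(1 − 2Q).
1 − 2P − Q = 0.872341, giving −½ ln(0.872341) = 0.068287.
1 − 2Q = 0.914894, giving −¼ ln(0.914894) = 0.022237.
d = 0.068287 + 0.022237 = 0.090524.

0.091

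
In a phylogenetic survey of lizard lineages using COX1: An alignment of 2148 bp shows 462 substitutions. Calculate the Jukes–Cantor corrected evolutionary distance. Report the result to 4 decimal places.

0.2535

p = 462/2148 ≈ 0.215084.
d = −(3/4) ln(1 − 4p/3) = −0.75 ln(1 − 0.286779) = −0.75 ln(0.713221)
  = −0.75 × (-0.337964) = 0.253473 substitutions/site.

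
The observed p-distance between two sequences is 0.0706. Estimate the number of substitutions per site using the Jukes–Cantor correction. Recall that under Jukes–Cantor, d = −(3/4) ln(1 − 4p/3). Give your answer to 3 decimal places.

0.074

d = −(3/4) ln(1 − 4p/3) = −0.75 ln(1 − 0.094133) = −0.75 ln(0.905867)
  = −0.75 × (-0.098863) = 0.074147 substitutions/site.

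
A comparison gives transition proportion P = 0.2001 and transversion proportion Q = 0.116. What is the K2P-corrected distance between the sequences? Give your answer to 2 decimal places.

Under the Kimura two-parameter model, d = −½ ln(1 − 2P − Q) − ¼ ln(1 − 2Q).
1 − 2P − Q = 0.4838, giving −½ ln(0.4838) = 0.363042.
1 − 2Q = 0.768, giving −¼ ln(0.768) = 0.065991.
d = 0.363042 + 0.065991 = 0.429033.

0.43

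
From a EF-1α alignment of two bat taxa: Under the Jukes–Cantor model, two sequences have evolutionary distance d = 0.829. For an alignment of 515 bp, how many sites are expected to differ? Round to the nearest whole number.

258

Invert JC69: p = (3/4)(1 − e^(−4d/3)) = 0.75 × (1 − e^(-1.105333)) = 0.75 × (1 − 0.331101) = 0.501674.
Expected differing sites = pL ≈ 0.501674 × 515 = 258.36211 ≈ 258.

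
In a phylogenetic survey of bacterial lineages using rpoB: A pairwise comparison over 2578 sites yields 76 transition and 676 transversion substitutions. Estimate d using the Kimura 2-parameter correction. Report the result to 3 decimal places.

0.380

P = 76/2578 ≈ 0.02948 and Q = 676/2578 ≈ 0.262219.
Under the Kimura two-parameter model, d = −½ ln(1 − 2P − Q) − ¼ ln(1 − 2Q).
1 − 2P − Q = 0.678821, giving −½ ln(0.678821) = 0.193699.
1 − 2Q = 0.475562, giving −¼ ln(0.475562) = 0.185815.
d = 0.193699 + 0.185815 = 0.379514.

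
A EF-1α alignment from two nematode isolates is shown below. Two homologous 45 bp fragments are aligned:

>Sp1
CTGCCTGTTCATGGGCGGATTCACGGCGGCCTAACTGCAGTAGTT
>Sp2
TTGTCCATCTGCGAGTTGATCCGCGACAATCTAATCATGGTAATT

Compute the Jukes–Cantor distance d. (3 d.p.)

The sequences differ at 23 of 45 sites, so p = 23/45 ≈ 0.511111.
d = −(3/4) ln(1 − 4p/3) = −0.75 ln(1 − 0.681481) = −0.75 ln(0.318519)
  = −0.75 × (-1.144073) = 0.858055 substitutions/site.

0.858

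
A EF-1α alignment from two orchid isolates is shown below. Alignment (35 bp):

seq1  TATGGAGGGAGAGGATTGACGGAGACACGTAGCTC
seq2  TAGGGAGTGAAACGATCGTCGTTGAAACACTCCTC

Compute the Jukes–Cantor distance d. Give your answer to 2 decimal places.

0.51

The sequences differ at 13 of 35 sites, so p = 13/35 ≈ 0.371429.
d = −(3/4) ln(1 − 4p/3) = −0.75 ln(1 − 0.495239) = −0.75 ln(0.504761)
  = −0.75 × (-0.683670) = 0.512753 substitutions/site.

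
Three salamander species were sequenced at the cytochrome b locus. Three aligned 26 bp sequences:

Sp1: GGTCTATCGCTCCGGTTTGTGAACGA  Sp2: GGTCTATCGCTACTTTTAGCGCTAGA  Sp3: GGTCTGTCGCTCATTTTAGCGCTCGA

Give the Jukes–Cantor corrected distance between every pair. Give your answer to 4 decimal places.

d(Sp1,Sp2) = 0.3961, d(Sp1,Sp3) = 0.3961, d(Sp2,Sp3) = 0.1722

Sp1–Sp2: 8/26 sites differ → p ≈ 0.307692, d = −0.75 ln(1 − 0.410256) = 0.396050 ≈ 0.3961.
Sp1–Sp3: 8/26 sites differ → p ≈ 0.307692, d = −0.75 ln(1 − 0.410256) = 0.396050 ≈ 0.3961.
Sp2–Sp3: 4/26 sites differ → p ≈ 0.153846, d = −0.75 ln(1 − 0.205128) = 0.172181 ≈ 0.1722.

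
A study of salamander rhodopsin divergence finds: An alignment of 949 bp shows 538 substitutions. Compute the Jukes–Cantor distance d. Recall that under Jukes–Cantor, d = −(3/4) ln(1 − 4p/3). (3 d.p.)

p = 538/949 ≈ 0.566913.
d = −(3/4) ln(1 − 4p/3) = −0.75 ln(1 − 0.755884) = −0.75 ln(0.244116)
  = −0.75 × (-1.410112) = 1.057584 substitutions/site.

1.058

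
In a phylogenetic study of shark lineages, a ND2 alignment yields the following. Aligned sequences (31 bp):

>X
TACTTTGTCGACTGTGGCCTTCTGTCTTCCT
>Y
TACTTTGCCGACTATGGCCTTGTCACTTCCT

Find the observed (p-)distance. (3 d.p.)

0.161

The sequences differ at 5 of 31 positions (sites 8, 14, 22, 24, 25).
p = 5/31 = 0.161290… ≈ 0.161 (to 3 d.p.).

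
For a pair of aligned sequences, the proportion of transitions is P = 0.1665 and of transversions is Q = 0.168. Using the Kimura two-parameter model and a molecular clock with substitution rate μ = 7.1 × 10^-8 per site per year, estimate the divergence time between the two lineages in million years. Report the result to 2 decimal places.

Under the Kimura two-parameter model, d = −½ ln(1 − 2P − Q) − ¼ ln(1 − 2Q).
1 − 2P − Q = 0.499, giving −½ ln(0.499) = 0.347575.
1 − 2Q = 0.664, giving −¼ ln(0.664) = 0.102368.
d = 0.347575 + 0.102368 = 0.449943.
Under a molecular clock d = 2μt, so t = d/(2μ) = 0.449943 / (2 × 7.1 × 10^-8) = 3.17 million years.

3.17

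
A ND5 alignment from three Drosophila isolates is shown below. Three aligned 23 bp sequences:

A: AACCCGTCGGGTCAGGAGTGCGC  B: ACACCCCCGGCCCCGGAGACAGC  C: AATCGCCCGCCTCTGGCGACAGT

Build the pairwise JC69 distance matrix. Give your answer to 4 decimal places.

A–B: 10/23 sites differ → p ≈ 0.434783, d = −0.75 ln(1 − 0.579711) = 0.650110 ≈ 0.6501.
A–C: 12/23 sites differ → p ≈ 0.521739, d = −0.75 ln(1 − 0.695652) = 0.892188 ≈ 0.8922.
B–C: 8/23 sites differ → p ≈ 0.347826, d = −0.75 ln(1 − 0.463768) = 0.467391 ≈ 0.4674.

d(A,B) = 0.6501, d(A,C) = 0.8922, d(B,C) = 0.4674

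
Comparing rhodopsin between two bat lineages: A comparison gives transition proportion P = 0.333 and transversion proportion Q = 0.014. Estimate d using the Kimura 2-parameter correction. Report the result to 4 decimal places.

Under the Kimura two-parameter model, d = −½ ln(1 − 2P − Q) − ¼ ln(1 − 2Q).
1 − 2P − Q = 0.32, giving −½ ln(0.32) = 0.569717.
1 − 2Q = 0.972, giving −¼ ln(0.972) = 0.007100.
d = 0.569717 + 0.007100 = 0.576817.

0.5768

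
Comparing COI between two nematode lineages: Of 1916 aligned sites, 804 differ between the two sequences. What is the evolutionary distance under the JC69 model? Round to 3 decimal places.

p = 804/1916 ≈ 0.419624.
d = −(3/4) ln(1 − 4p/3) = −0.75 ln(1 − 0.559499) = −0.75 ln(0.440501)
  = −0.75 × (-0.819843) = 0.614882 substitutions/site.

0.615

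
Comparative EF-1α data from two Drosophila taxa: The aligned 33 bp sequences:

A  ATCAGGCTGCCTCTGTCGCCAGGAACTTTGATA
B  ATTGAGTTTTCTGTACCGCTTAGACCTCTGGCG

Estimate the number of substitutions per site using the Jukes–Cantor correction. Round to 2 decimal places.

The sequences differ at 17 of 33 sites, so p = 17/33 ≈ 0.515152.
d = −(3/4) ln(1 − 4p/3) = −0.75 ln(1 − 0.686869) = −0.75 ln(0.313131)
  = −0.75 × (-1.161134) = 0.870851 substitutions/site.

0.87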